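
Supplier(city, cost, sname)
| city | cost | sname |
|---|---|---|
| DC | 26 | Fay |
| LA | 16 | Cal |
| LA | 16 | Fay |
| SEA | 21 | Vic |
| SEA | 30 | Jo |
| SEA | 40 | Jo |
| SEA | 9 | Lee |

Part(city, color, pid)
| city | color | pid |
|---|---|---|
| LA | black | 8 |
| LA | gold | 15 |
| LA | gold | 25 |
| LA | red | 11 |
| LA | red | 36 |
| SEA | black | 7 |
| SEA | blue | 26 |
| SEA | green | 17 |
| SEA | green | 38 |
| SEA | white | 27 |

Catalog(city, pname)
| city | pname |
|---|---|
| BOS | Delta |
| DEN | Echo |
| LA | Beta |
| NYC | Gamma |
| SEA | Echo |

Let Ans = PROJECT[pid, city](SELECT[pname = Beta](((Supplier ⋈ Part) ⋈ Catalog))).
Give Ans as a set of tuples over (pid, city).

{(11, LA), (15, LA), (25, LA), (36, LA), (8, LA)}

Supplier ⋈ Part (natural join on city): {(LA, 16, Cal, black, 8), (LA, 16, Cal, gold, 15), (LA, 16, Cal, gold, 25), (LA, 16, Cal, red, 11), (LA, 16, Cal, red, 36), (LA, 16, Fay, black, 8), (LA, 16, Fay, gold, 15), (LA, 16, Fay, gold, 25), (LA, 16, Fay, red, 11), (LA, 16, Fay, red, 36), (SEA, 21, Vic, black, 7), (SEA, 21, Vic, blue, 26), (SEA, 21, Vic, green, 17), (SEA, 21, Vic, green, 38), (SEA, 21, Vic, white, 27), (SEA, 30, Jo, black, 7), (SEA, 30, Jo, blue, 26), (SEA, 30, Jo, green, 17), (SEA, 30, Jo, green, 38), (SEA, 30, Jo, white, 27), (SEA, 40, Jo, black, 7), (SEA, 40, Jo, blue, 26), (SEA, 40, Jo, green, 17), (SEA, 40, Jo, green, 38), (SEA, 40, Jo, white, 27), (SEA, 9, Lee, black, 7), (SEA, 9, Lee, blue, 26), (SEA, 9, Lee, green, 17), (SEA, 9, Lee, green, 38), (SEA, 9, Lee, white, 27)}
(Supplier ⋈ Part) ⋈ Catalog (natural join on city): {(LA, 16, Cal, black, 8, Beta), (LA, 16, Cal, gold, 15, Beta), (LA, 16, Cal, gold, 25, Beta), (LA, 16, Cal, red, 11, Beta), (LA, 16, Cal, red, 36, Beta), (LA, 16, Fay, black, 8, Beta), (LA, 16, Fay, gold, 15, Beta), (LA, 16, Fay, gold, 25, Beta), (LA, 16, Fay, red, 11, Beta), (LA, 16, Fay, red, 36, Beta), (SEA, 21, Vic, black, 7, Echo), (SEA, 21, Vic, blue, 26, Echo), (SEA, 21, Vic, green, 17, Echo), (SEA, 21, Vic, green, 38, Echo), (SEA, 21, Vic, white, 27, Echo), (SEA, 30, Jo, black, 7, Echo), (SEA, 30, Jo, blue, 26, Echo), (SEA, 30, Jo, green, 17, Echo), (SEA, 30, Jo, green, 38, Echo), (SEA, 30, Jo, white, 27, Echo), (SEA, 40, Jo, black, 7, Echo), (SEA, 40, Jo, blue, 26, Echo), (SEA, 40, Jo, green, 17, Echo), (SEA, 40, Jo, green, 38, Echo), (SEA, 40, Jo, white, 27, Echo), (SEA, 9, Lee, black, 7, Echo), (SEA, 9, Lee, blue, 26, Echo), (SEA, 9, Lee, green, 17, Echo), (SEA, 9, Lee, green, 38, Echo), (SEA, 9, Lee, white, 27, Echo)}
Selection pname = Beta: {(LA, 16, Cal, black, 8, Beta), (LA, 16, Cal, gold, 15, Beta), (LA, 16, Cal, gold, 25, Beta), (LA, 16, Cal, red, 11, Beta), (LA, 16, Cal, red, 36, Beta), (LA, 16, Fay, black, 8, Beta), (LA, 16, Fay, gold, 15, Beta), (LA, 16, Fay, gold, 25, Beta), (LA, 16, Fay, red, 11, Beta), (LA, 16, Fay, red, 36, Beta)}
Projecting to pid, city (5 duplicate(s) eliminated): {(11, LA), (15, LA), (25, LA), (36, LA), (8, LA)}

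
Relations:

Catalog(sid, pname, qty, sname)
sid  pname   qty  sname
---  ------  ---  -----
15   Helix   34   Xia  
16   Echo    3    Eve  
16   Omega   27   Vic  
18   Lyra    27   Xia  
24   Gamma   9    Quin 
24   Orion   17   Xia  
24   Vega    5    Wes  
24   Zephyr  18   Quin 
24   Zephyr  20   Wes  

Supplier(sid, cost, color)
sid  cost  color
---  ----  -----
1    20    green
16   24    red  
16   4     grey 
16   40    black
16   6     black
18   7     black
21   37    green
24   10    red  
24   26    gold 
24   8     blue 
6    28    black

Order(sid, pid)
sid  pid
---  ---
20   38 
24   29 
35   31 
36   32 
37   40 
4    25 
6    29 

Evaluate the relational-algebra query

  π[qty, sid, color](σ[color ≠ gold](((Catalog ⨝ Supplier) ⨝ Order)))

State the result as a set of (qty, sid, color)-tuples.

Joining Catalog and Supplier on sid yields {(16, Echo, 3, Eve, 24, red), (16, Echo, 3, Eve, 4, grey), (16, Echo, 3, Eve, 40, black), (16, Echo, 3, Eve, 6, black), (16, Omega, 27, Vic, 24, red), (16, Omega, 27, Vic, 4, grey), (16, Omega, 27, Vic, 40, black), (16, Omega, 27, Vic, 6, black), (18, Lyra, 27, Xia, 7, black), (24, Gamma, 9, Quin, 10, red), (24, Gamma, 9, Quin, 26, gold), (24, Gamma, 9, Quin, 8, blue), (24, Orion, 17, Xia, 10, red), (24, Orion, 17, Xia, 26, gold), (24, Orion, 17, Xia, 8, blue), (24, Vega, 5, Wes, 10, red), (24, Vega, 5, Wes, 26, gold), (24, Vega, 5, Wes, 8, blue), (24, Zephyr, 18, Quin, 10, red), (24, Zephyr, 18, Quin, 26, gold), (24, Zephyr, 18, Quin, 8, blue), (24, Zephyr, 20, Wes, 10, red), (24, Zephyr, 20, Wes, 26, gold), (24, Zephyr, 20, Wes, 8, blue)}.
Joining (Catalog ⨝ Supplier) and Order on sid yields {(24, Gamma, 9, Quin, 10, red, 29), (24, Gamma, 9, Quin, 26, gold, 29), (24, Gamma, 9, Quin, 8, blue, 29), (24, Orion, 17, Xia, 10, red, 29), (24, Orion, 17, Xia, 26, gold, 29), (24, Orion, 17, Xia, 8, blue, 29), (24, Vega, 5, Wes, 10, red, 29), (24, Vega, 5, Wes, 26, gold, 29), (24, Vega, 5, Wes, 8, blue, 29), (24, Zephyr, 18, Quin, 10, red, 29), (24, Zephyr, 18, Quin, 26, gold, 29), (24, Zephyr, 18, Quin, 8, blue, 29), (24, Zephyr, 20, Wes, 10, red, 29), (24, Zephyr, 20, Wes, 26, gold, 29), (24, Zephyr, 20, Wes, 8, blue, 29)}.
Apply σ_{color ≠ gold}; surviving tuples: {(24, Gamma, 9, Quin, 10, red, 29), (24, Gamma, 9, Quin, 8, blue, 29), (24, Orion, 17, Xia, 10, red, 29), (24, Orion, 17, Xia, 8, blue, 29), (24, Vega, 5, Wes, 10, red, 29), (24, Vega, 5, Wes, 8, blue, 29), (24, Zephyr, 18, Quin, 10, red, 29), (24, Zephyr, 18, Quin, 8, blue, 29), (24, Zephyr, 20, Wes, 10, red, 29), (24, Zephyr, 20, Wes, 8, blue, 29)}
Projecting to qty, sid, color: {(17, 24, blue), (17, 24, red), (18, 24, blue), (18, 24, red), (20, 24, blue), (20, 24, red), (5, 24, blue), (5, 24, red), (9, 24, blue), (9, 24, red)}

{(17, 24, blue), (17, 24, red), (18, 24, blue), (18, 24, red), (20, 24, blue), (20, 24, red), (5, 24, blue), (5, 24, red), (9, 24, blue), (9, 24, red)}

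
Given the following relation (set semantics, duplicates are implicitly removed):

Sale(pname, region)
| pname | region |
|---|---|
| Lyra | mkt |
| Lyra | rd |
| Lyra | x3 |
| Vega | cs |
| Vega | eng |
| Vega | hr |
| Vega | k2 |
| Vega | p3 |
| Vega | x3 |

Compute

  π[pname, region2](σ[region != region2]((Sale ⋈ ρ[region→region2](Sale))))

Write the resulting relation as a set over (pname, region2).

{(Lyra, mkt), (Lyra, rd), (Lyra, x3), (Vega, cs), (Vega, eng), (Vega, hr), (Vega, k2), (Vega, p3), (Vega, x3)}

ρ[region→region2]: schema becomes (pname, region2); tuples unchanged.
Joining Sale and ρ[region→region2](Sale) on pname yields {(Lyra, mkt, mkt), (Lyra, mkt, rd), (Lyra, mkt, x3), (Lyra, rd, mkt), (Lyra, rd, rd), (Lyra, rd, x3), (Lyra, x3, mkt), (Lyra, x3, rd), (Lyra, x3, x3), (Vega, cs, cs), (Vega, cs, eng), (Vega, cs, hr), (Vega, cs, k2), (Vega, cs, p3), (Vega, cs, x3), (Vega, eng, cs), (Vega, eng, eng), (Vega, eng, hr), (Vega, eng, k2), (Vega, eng, p3), (Vega, eng, x3), (Vega, hr, cs), (Vega, hr, eng), (Vega, hr, hr), (Vega, hr, k2), (Vega, hr, p3), (Vega, hr, x3), (Vega, k2, cs), (Vega, k2, eng), (Vega, k2, hr), (Vega, k2, k2), (Vega, k2, p3), (Vega, k2, x3), (Vega, p3, cs), (Vega, p3, eng), (Vega, p3, hr), (Vega, p3, k2), (Vega, p3, p3), (Vega, p3, x3), (Vega, x3, cs), (Vega, x3, eng), (Vega, x3, hr), (Vega, x3, k2), (Vega, x3, p3), (Vega, x3, x3)}.
Selection region != region2: {(Lyra, mkt, rd), (Lyra, mkt, x3), (Lyra, rd, mkt), (Lyra, rd, x3), (Lyra, x3, mkt), (Lyra, x3, rd), (Vega, cs, eng), (Vega, cs, hr), (Vega, cs, k2), (Vega, cs, p3), (Vega, cs, x3), (Vega, eng, cs), (Vega, eng, hr), (Vega, eng, k2), (Vega, eng, p3), (Vega, eng, x3), (Vega, hr, cs), (Vega, hr, eng), (Vega, hr, k2), (Vega, hr, p3), (Vega, hr, x3), (Vega, k2, cs), (Vega, k2, eng), (Vega, k2, hr), (Vega, k2, p3), (Vega, k2, x3), (Vega, p3, cs), (Vega, p3, eng), (Vega, p3, hr), (Vega, p3, k2), (Vega, p3, x3), (Vega, x3, cs), (Vega, x3, eng), (Vega, x3, hr), (Vega, x3, k2), (Vega, x3, p3)}
Projecting to pname, region2 (27 duplicate(s) eliminated): {(Lyra, mkt), (Lyra, rd), (Lyra, x3), (Vega, cs), (Vega, eng), (Vega, hr), (Vega, k2), (Vega, p3), (Vega, x3)}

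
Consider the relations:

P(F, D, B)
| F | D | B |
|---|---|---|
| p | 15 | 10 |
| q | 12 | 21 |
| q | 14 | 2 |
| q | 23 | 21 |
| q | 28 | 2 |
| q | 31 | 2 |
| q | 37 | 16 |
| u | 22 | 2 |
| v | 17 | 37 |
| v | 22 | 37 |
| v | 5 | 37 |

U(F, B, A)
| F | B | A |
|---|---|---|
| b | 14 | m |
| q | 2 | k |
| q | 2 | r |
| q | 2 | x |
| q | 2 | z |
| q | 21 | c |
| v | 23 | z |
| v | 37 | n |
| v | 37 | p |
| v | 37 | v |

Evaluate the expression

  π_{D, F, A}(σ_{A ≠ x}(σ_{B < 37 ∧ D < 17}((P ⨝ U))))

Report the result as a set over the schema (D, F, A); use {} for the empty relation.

{(12, q, c), (14, q, k), (14, q, r), (14, q, z)}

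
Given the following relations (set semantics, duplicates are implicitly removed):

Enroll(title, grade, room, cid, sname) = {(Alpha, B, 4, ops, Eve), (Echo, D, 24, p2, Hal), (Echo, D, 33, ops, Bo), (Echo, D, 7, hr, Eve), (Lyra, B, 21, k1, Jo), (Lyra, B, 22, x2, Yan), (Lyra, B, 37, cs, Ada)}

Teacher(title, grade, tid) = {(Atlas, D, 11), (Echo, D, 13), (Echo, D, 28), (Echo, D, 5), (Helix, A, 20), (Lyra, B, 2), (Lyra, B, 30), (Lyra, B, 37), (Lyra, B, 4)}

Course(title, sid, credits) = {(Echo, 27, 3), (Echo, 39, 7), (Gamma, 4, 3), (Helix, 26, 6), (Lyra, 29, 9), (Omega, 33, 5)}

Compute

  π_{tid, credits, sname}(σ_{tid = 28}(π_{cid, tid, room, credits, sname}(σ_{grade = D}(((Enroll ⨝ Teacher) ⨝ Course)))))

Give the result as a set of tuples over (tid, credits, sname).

Enroll ⋈ Teacher (natural join on title, grade): {(Echo, D, 24, p2, Hal, 13), (Echo, D, 24, p2, Hal, 28), (Echo, D, 24, p2, Hal, 5), (Echo, D, 33, ops, Bo, 13), (Echo, D, 33, ops, Bo, 28), (Echo, D, 33, ops, Bo, 5), (Echo, D, 7, hr, Eve, 13), (Echo, D, 7, hr, Eve, 28), (Echo, D, 7, hr, Eve, 5), (Lyra, B, 21, k1, Jo, 2), (Lyra, B, 21, k1, Jo, 30), (Lyra, B, 21, k1, Jo, 37), (Lyra, B, 21, k1, Jo, 4), (Lyra, B, 22, x2, Yan, 2), (Lyra, B, 22, x2, Yan, 30), (Lyra, B, 22, x2, Yan, 37), (Lyra, B, 22, x2, Yan, 4), (Lyra, B, 37, cs, Ada, 2), (Lyra, B, 37, cs, Ada, 30), (Lyra, B, 37, cs, Ada, 37), (Lyra, B, 37, cs, Ada, 4)}
(Enroll ⨝ Teacher) ⋈ Course (natural join on title): {(Echo, D, 24, p2, Hal, 13, 27, 3), (Echo, D, 24, p2, Hal, 13, 39, 7), (Echo, D, 24, p2, Hal, 28, 27, 3), (Echo, D, 24, p2, Hal, 28, 39, 7), (Echo, D, 24, p2, Hal, 5, 27, 3), (Echo, D, 24, p2, Hal, 5, 39, 7), (Echo, D, 33, ops, Bo, 13, 27, 3), (Echo, D, 33, ops, Bo, 13, 39, 7), (Echo, D, 33, ops, Bo, 28, 27, 3), (Echo, D, 33, ops, Bo, 28, 39, 7), (Echo, D, 33, ops, Bo, 5, 27, 3), (Echo, D, 33, ops, Bo, 5, 39, 7), (Echo, D, 7, hr, Eve, 13, 27, 3), (Echo, D, 7, hr, Eve, 13, 39, 7), (Echo, D, 7, hr, Eve, 28, 27, 3), (Echo, D, 7, hr, Eve, 28, 39, 7), (Echo, D, 7, hr, Eve, 5, 27, 3), (Echo, D, 7, hr, Eve, 5, 39, 7), (Lyra, B, 21, k1, Jo, 2, 29, 9), (Lyra, B, 21, k1, Jo, 30, 29, 9), (Lyra, B, 21, k1, Jo, 37, 29, 9), (Lyra, B, 21, k1, Jo, 4, 29, 9), (Lyra, B, 22, x2, Yan, 2, 29, 9), (Lyra, B, 22, x2, Yan, 30, 29, 9), (Lyra, B, 22, x2, Yan, 37, 29, 9), (Lyra, B, 22, x2, Yan, 4, 29, 9), (Lyra, B, 37, cs, Ada, 2, 29, 9), (Lyra, B, 37, cs, Ada, 30, 29, 9), (Lyra, B, 37, cs, Ada, 37, 29, 9), (Lyra, B, 37, cs, Ada, 4, 29, 9)}
σ[grade = D]: keep tuples satisfying grade = D → {(Echo, D, 24, p2, Hal, 13, 27, 3), (Echo, D, 24, p2, Hal, 13, 39, 7), (Echo, D, 24, p2, Hal, 28, 27, 3), (Echo, D, 24, p2, Hal, 28, 39, 7), (Echo, D, 24, p2, Hal, 5, 27, 3), (Echo, D, 24, p2, Hal, 5, 39, 7), (Echo, D, 33, ops, Bo, 13, 27, 3), (Echo, D, 33, ops, Bo, 13, 39, 7), (Echo, D, 33, ops, Bo, 28, 27, 3), (Echo, D, 33, ops, Bo, 28, 39, 7), (Echo, D, 33, ops, Bo, 5, 27, 3), (Echo, D, 33, ops, Bo, 5, 39, 7), (Echo, D, 7, hr, Eve, 13, 27, 3), (Echo, D, 7, hr, Eve, 13, 39, 7), (Echo, D, 7, hr, Eve, 28, 27, 3), (Echo, D, 7, hr, Eve, 28, 39, 7), (Echo, D, 7, hr, Eve, 5, 27, 3), (Echo, D, 7, hr, Eve, 5, 39, 7)}
Projecting to cid, tid, room, credits, sname: {(hr, 13, 7, 3, Eve), (hr, 13, 7, 7, Eve), (hr, 28, 7, 3, Eve), (hr, 28, 7, 7, Eve), (hr, 5, 7, 3, Eve), (hr, 5, 7, 7, Eve), (ops, 13, 33, 3, Bo), (ops, 13, 33, 7, Bo), (ops, 28, 33, 3, Bo), (ops, 28, 33, 7, Bo), (ops, 5, 33, 3, Bo), (ops, 5, 33, 7, Bo), (p2, 13, 24, 3, Hal), (p2, 13, 24, 7, Hal), (p2, 28, 24, 3, Hal), (p2, 28, 24, 7, Hal), (p2, 5, 24, 3, Hal), (p2, 5, 24, 7, Hal)}
σ[tid = 28]: keep tuples satisfying tid = 28 → {(hr, 28, 7, 3, Eve), (hr, 28, 7, 7, Eve), (ops, 28, 33, 3, Bo), (ops, 28, 33, 7, Bo), (p2, 28, 24, 3, Hal), (p2, 28, 24, 7, Hal)}
Projecting to tid, credits, sname: {(28, 3, Bo), (28, 3, Eve), (28, 3, Hal), (28, 7, Bo), (28, 7, Eve), (28, 7, Hal)}

{(28, 3, Bo), (28, 3, Eve), (28, 3, Hal), (28, 7, Bo), (28, 7, Eve), (28, 7, Hal)}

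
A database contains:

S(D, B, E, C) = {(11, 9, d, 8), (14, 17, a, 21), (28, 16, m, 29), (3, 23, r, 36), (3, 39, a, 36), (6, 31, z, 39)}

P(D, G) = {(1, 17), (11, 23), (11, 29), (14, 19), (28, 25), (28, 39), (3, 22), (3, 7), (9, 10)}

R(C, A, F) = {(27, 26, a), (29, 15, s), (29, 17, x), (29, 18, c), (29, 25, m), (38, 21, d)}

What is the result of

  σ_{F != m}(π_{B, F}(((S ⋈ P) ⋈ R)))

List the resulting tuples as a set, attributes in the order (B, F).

S ⋈ P (natural join on D): {(11, 9, d, 8, 23), (11, 9, d, 8, 29), (14, 17, a, 21, 19), (28, 16, m, 29, 25), (28, 16, m, 29, 39), (3, 23, r, 36, 22), (3, 23, r, 36, 7), (3, 39, a, 36, 22), (3, 39, a, 36, 7)}
(S ⋈ P) ⋈ R (natural join on C): {(28, 16, m, 29, 25, 15, s), (28, 16, m, 29, 25, 17, x), (28, 16, m, 29, 25, 18, c), (28, 16, m, 29, 25, 25, m), (28, 16, m, 29, 39, 15, s), (28, 16, m, 29, 39, 17, x), (28, 16, m, 29, 39, 18, c), (28, 16, m, 29, 39, 25, m)}
Projecting to B, F (4 duplicate(s) eliminated): {(16, c), (16, m), (16, s), (16, x)}
Apply σ_{F != m}; surviving tuples: {(16, c), (16, s), (16, x)}

{(16, c), (16, s), (16, x)}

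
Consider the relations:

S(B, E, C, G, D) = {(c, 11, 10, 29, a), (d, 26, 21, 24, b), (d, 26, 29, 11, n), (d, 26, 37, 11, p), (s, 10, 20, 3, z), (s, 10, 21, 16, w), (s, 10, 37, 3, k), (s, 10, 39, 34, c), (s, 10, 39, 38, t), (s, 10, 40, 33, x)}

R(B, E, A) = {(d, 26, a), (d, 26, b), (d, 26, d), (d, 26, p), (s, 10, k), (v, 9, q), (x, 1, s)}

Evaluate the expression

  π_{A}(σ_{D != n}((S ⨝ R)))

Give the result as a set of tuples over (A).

Natural join on B, E: {(d, 26, 21, 24, b, a), (d, 26, 21, 24, b, b), (d, 26, 21, 24, b, d), (d, 26, 21, 24, b, p), (d, 26, 29, 11, n, a), (d, 26, 29, 11, n, b), (d, 26, 29, 11, n, d), (d, 26, 29, 11, n, p), (d, 26, 37, 11, p, a), (d, 26, 37, 11, p, b), (d, 26, 37, 11, p, d), (d, 26, 37, 11, p, p), (s, 10, 20, 3, z, k), (s, 10, 21, 16, w, k), (s, 10, 37, 3, k, k), (s, 10, 39, 34, c, k), (s, 10, 39, 38, t, k), (s, 10, 40, 33, x, k)}
σ[D != n]: keep tuples satisfying D != n → {(d, 26, 21, 24, b, a), (d, 26, 21, 24, b, b), (d, 26, 21, 24, b, d), (d, 26, 21, 24, b, p), (d, 26, 37, 11, p, a), (d, 26, 37, 11, p, b), (d, 26, 37, 11, p, d), (d, 26, 37, 11, p, p), (s, 10, 20, 3, z, k), (s, 10, 21, 16, w, k), (s, 10, 37, 3, k, k), (s, 10, 39, 34, c, k), (s, 10, 39, 38, t, k), (s, 10, 40, 33, x, k)}
Keep only column(s) A (9 duplicate(s) eliminated): {a, b, d, k, p}

{a, b, d, k, p}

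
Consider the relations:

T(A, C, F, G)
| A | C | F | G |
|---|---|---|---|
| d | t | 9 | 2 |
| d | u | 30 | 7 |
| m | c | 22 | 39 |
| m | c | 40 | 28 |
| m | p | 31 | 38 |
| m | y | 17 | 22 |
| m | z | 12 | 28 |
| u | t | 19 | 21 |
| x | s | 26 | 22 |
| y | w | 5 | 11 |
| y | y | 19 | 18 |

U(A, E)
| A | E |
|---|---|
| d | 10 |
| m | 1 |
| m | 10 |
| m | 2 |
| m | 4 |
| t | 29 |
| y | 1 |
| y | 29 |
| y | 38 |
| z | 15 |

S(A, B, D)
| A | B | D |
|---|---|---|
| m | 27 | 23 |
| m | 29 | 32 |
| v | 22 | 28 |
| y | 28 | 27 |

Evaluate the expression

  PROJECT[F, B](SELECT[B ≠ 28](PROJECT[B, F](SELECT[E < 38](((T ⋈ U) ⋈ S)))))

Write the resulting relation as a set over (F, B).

Joining T and U on A yields {(d, t, 9, 2, 10), (d, u, 30, 7, 10), (m, c, 22, 39, 1), (m, c, 22, 39, 10), (m, c, 22, 39, 2), (m, c, 22, 39, 4), (m, c, 40, 28, 1), (m, c, 40, 28, 10), (m, c, 40, 28, 2), (m, c, 40, 28, 4), (m, p, 31, 38, 1), (m, p, 31, 38, 10), (m, p, 31, 38, 2), (m, p, 31, 38, 4), (m, y, 17, 22, 1), (m, y, 17, 22, 10), (m, y, 17, 22, 2), (m, y, 17, 22, 4), (m, z, 12, 28, 1), (m, z, 12, 28, 10), (m, z, 12, 28, 2), (m, z, 12, 28, 4), (y, w, 5, 11, 1), (y, w, 5, 11, 29), (y, w, 5, 11, 38), (y, y, 19, 18, 1), (y, y, 19, 18, 29), (y, y, 19, 18, 38)}.
Joining (T ⋈ U) and S on A yields {(m, c, 22, 39, 1, 27, 23), (m, c, 22, 39, 1, 29, 32), (m, c, 22, 39, 10, 27, 23), (m, c, 22, 39, 10, 29, 32), (m, c, 22, 39, 2, 27, 23), (m, c, 22, 39, 2, 29, 32), (m, c, 22, 39, 4, 27, 23), (m, c, 22, 39, 4, 29, 32), (m, c, 40, 28, 1, 27, 23), (m, c, 40, 28, 1, 29, 32), (m, c, 40, 28, 10, 27, 23), (m, c, 40, 28, 10, 29, 32), (m, c, 40, 28, 2, 27, 23), (m, c, 40, 28, 2, 29, 32), (m, c, 40, 28, 4, 27, 23), (m, c, 40, 28, 4, 29, 32), (m, p, 31, 38, 1, 27, 23), (m, p, 31, 38, 1, 29, 32), (m, p, 31, 38, 10, 27, 23), (m, p, 31, 38, 10, 29, 32), (m, p, 31, 38, 2, 27, 23), (m, p, 31, 38, 2, 29, 32), (m, p, 31, 38, 4, 27, 23), (m, p, 31, 38, 4, 29, 32), (m, y, 17, 22, 1, 27, 23), (m, y, 17, 22, 1, 29, 32), (m, y, 17, 22, 10, 27, 23), (m, y, 17, 22, 10, 29, 32), (m, y, 17, 22, 2, 27, 23), (m, y, 17, 22, 2, 29, 32), (m, y, 17, 22, 4, 27, 23), (m, y, 17, 22, 4, 29, 32), (m, z, 12, 28, 1, 27, 23), (m, z, 12, 28, 1, 29, 32), (m, z, 12, 28, 10, 27, 23), (m, z, 12, 28, 10, 29, 32), (m, z, 12, 28, 2, 27, 23), (m, z, 12, 28, 2, 29, 32), (m, z, 12, 28, 4, 27, 23), (m, z, 12, 28, 4, 29, 32), (y, w, 5, 11, 1, 28, 27), (y, w, 5, 11, 29, 28, 27), (y, w, 5, 11, 38, 28, 27), (y, y, 19, 18, 1, 28, 27), (y, y, 19, 18, 29, 28, 27), (y, y, 19, 18, 38, 28, 27)}.
Filtering on E < 38 leaves {(m, c, 22, 39, 1, 27, 23), (m, c, 22, 39, 1, 29, 32), (m, c, 22, 39, 10, 27, 23), (m, c, 22, 39, 10, 29, 32), (m, c, 22, 39, 2, 27, 23), (m, c, 22, 39, 2, 29, 32), (m, c, 22, 39, 4, 27, 23), (m, c, 22, 39, 4, 29, 32), (m, c, 40, 28, 1, 27, 23), (m, c, 40, 28, 1, 29, 32), (m, c, 40, 28, 10, 27, 23), (m, c, 40, 28, 10, 29, 32), (m, c, 40, 28, 2, 27, 23), (m, c, 40, 28, 2, 29, 32), (m, c, 40, 28, 4, 27, 23), (m, c, 40, 28, 4, 29, 32), (m, p, 31, 38, 1, 27, 23), (m, p, 31, 38, 1, 29, 32), (m, p, 31, 38, 10, 27, 23), (m, p, 31, 38, 10, 29, 32), (m, p, 31, 38, 2, 27, 23), (m, p, 31, 38, 2, 29, 32), (m, p, 31, 38, 4, 27, 23), (m, p, 31, 38, 4, 29, 32), (m, y, 17, 22, 1, 27, 23), (m, y, 17, 22, 1, 29, 32), (m, y, 17, 22, 10, 27, 23), (m, y, 17, 22, 10, 29, 32), (m, y, 17, 22, 2, 27, 23), (m, y, 17, 22, 2, 29, 32), (m, y, 17, 22, 4, 27, 23), (m, y, 17, 22, 4, 29, 32), (m, z, 12, 28, 1, 27, 23), (m, z, 12, 28, 1, 29, 32), (m, z, 12, 28, 10, 27, 23), (m, z, 12, 28, 10, 29, 32), (m, z, 12, 28, 2, 27, 23), (m, z, 12, 28, 2, 29, 32), (m, z, 12, 28, 4, 27, 23), (m, z, 12, 28, 4, 29, 32), (y, w, 5, 11, 1, 28, 27), (y, w, 5, 11, 29, 28, 27), (y, y, 19, 18, 1, 28, 27), (y, y, 19, 18, 29, 28, 27)}.
π[B, F]: project onto (B, F) (32 duplicate(s) eliminated) → {(27, 12), (27, 17), (27, 22), (27, 31), (27, 40), (28, 19), (28, 5), (29, 12), (29, 17), (29, 22), (29, 31), (29, 40)}
Filtering on B ≠ 28 leaves {(27, 12), (27, 17), (27, 22), (27, 31), (27, 40), (29, 12), (29, 17), (29, 22), (29, 31), (29, 40)}.
π[F, B]: project onto (F, B) → {(12, 27), (12, 29), (17, 27), (17, 29), (22, 27), (22, 29), (31, 27), (31, 29), (40, 27), (40, 29)}

{(12, 27), (12, 29), (17, 27), (17, 29), (22, 27), (22, 29), (31, 27), (31, 29), (40, 27), (40, 29)}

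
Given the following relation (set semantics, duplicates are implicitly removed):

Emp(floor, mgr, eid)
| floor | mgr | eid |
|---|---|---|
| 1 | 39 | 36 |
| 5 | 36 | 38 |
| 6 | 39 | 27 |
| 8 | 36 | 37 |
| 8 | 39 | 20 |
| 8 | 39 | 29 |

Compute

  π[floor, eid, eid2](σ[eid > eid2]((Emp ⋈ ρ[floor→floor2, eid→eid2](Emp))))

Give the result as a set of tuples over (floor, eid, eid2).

{(1, 36, 20), (1, 36, 27), (1, 36, 29), (5, 38, 37), (6, 27, 20), (8, 29, 20), (8, 29, 27)}

ρ[floor→floor2, eid→eid2]: schema becomes (floor2, mgr, eid2); tuples unchanged.
Joining Emp and ρ[floor→floor2, eid→eid2](Emp) on mgr yields {(1, 39, 36, 1, 36), (1, 39, 36, 6, 27), (1, 39, 36, 8, 20), (1, 39, 36, 8, 29), (5, 36, 38, 5, 38), (5, 36, 38, 8, 37), (6, 39, 27, 1, 36), (6, 39, 27, 6, 27), (6, 39, 27, 8, 20), (6, 39, 27, 8, 29), (8, 36, 37, 5, 38), (8, 36, 37, 8, 37), (8, 39, 20, 1, 36), (8, 39, 20, 6, 27), (8, 39, 20, 8, 20), (8, 39, 20, 8, 29), (8, 39, 29, 1, 36), (8, 39, 29, 6, 27), (8, 39, 29, 8, 20), (8, 39, 29, 8, 29)}.
σ[eid > eid2]: keep tuples satisfying eid > eid2 → {(1, 39, 36, 6, 27), (1, 39, 36, 8, 20), (1, 39, 36, 8, 29), (5, 36, 38, 8, 37), (6, 39, 27, 8, 20), (8, 39, 29, 6, 27), (8, 39, 29, 8, 20)}
Projecting to floor, eid, eid2: {(1, 36, 20), (1, 36, 27), (1, 36, 29), (5, 38, 37), (6, 27, 20), (8, 29, 20), (8, 29, 27)}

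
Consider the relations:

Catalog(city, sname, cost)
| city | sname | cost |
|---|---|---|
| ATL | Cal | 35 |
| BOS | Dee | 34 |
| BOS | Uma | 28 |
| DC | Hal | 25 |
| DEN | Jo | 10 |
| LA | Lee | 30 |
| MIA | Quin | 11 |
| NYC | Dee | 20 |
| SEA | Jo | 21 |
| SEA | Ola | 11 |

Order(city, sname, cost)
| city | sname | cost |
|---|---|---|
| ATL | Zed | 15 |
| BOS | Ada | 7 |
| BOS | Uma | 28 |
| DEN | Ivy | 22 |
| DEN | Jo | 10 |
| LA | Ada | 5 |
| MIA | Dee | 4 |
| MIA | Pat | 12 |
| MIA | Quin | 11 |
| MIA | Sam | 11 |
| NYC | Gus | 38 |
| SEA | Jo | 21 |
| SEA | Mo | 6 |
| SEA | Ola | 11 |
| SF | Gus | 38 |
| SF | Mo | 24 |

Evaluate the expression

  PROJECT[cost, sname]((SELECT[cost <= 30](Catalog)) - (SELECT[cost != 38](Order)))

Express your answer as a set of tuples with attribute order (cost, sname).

{(20, Dee), (25, Hal), (30, Lee)}

σ[cost <= 30]: keep tuples satisfying cost <= 30 → {(BOS, Uma, 28), (DC, Hal, 25), (DEN, Jo, 10), (LA, Lee, 30), (MIA, Quin, 11), (NYC, Dee, 20), (SEA, Jo, 21), (SEA, Ola, 11)}
σ[cost != 38]: keep tuples satisfying cost != 38 → {(ATL, Zed, 15), (BOS, Ada, 7), (BOS, Uma, 28), (DEN, Ivy, 22), (DEN, Jo, 10), (LA, Ada, 5), (MIA, Dee, 4), (MIA, Pat, 12), (MIA, Quin, 11), (MIA, Sam, 11), (SEA, Jo, 21), (SEA, Mo, 6), (SEA, Ola, 11), (SF, Mo, 24)}
Set difference of the two operands is {(DC, Hal, 25), (LA, Lee, 30), (NYC, Dee, 20)}.
π_{cost, sname} gives {(20, Dee), (25, Hal), (30, Lee)}.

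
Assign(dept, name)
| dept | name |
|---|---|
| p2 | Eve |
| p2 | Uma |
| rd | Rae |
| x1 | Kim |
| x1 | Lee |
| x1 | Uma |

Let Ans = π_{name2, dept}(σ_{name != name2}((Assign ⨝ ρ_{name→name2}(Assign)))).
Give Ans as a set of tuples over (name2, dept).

{(Eve, p2), (Kim, x1), (Lee, x1), (Uma, p2), (Uma, x1)}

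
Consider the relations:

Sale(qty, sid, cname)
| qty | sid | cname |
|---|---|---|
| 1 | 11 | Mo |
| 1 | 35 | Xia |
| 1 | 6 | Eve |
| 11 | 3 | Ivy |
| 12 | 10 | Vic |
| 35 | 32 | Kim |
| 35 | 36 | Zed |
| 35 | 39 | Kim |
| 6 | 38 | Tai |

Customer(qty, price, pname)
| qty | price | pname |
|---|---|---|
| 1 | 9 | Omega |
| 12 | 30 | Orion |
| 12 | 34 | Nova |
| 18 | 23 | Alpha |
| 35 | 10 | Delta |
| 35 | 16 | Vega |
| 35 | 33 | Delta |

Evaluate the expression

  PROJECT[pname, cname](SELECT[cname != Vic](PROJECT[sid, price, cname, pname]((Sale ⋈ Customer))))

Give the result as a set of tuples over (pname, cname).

{(Delta, Kim), (Delta, Zed), (Omega, Eve), (Omega, Mo), (Omega, Xia), (Vega, Kim), (Vega, Zed)}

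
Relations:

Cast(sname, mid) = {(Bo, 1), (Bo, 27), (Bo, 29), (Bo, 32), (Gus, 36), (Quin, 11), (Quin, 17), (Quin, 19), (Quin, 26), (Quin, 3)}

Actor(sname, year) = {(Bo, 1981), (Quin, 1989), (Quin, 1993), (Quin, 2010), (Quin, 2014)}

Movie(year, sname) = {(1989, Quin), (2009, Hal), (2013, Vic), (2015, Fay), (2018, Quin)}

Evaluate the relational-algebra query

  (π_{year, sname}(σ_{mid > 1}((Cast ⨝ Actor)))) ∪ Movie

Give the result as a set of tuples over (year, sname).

{(1981, Bo), (1989, Quin), (1993, Quin), (2009, Hal), (2010, Quin), (2013, Vic), (2014, Quin), (2015, Fay), (2018, Quin)}

Natural join on sname: {(Bo, 1, 1981), (Bo, 27, 1981), (Bo, 29, 1981), (Bo, 32, 1981), (Quin, 11, 1989), (Quin, 11, 1993), (Quin, 11, 2010), (Quin, 11, 2014), (Quin, 17, 1989), (Quin, 17, 1993), (Quin, 17, 2010), (Quin, 17, 2014), (Quin, 19, 1989), (Quin, 19, 1993), (Quin, 19, 2010), (Quin, 19, 2014), (Quin, 26, 1989), (Quin, 26, 1993), (Quin, 26, 2010), (Quin, 26, 2014), (Quin, 3, 1989), (Quin, 3, 1993), (Quin, 3, 2010), (Quin, 3, 2014)}
Apply σ_{mid > 1}; surviving tuples: {(Bo, 27, 1981), (Bo, 29, 1981), (Bo, 32, 1981), (Quin, 11, 1989), (Quin, 11, 1993), (Quin, 11, 2010), (Quin, 11, 2014), (Quin, 17, 1989), (Quin, 17, 1993), (Quin, 17, 2010), (Quin, 17, 2014), (Quin, 19, 1989), (Quin, 19, 1993), (Quin, 19, 2010), (Quin, 19, 2014), (Quin, 26, 1989), (Quin, 26, 1993), (Quin, 26, 2010), (Quin, 26, 2014), (Quin, 3, 1989), (Quin, 3, 1993), (Quin, 3, 2010), (Quin, 3, 2014)}
π[year, sname]: project onto (year, sname) (18 duplicate(s) eliminated) → {(1981, Bo), (1989, Quin), (1993, Quin), (2010, Quin), (2014, Quin)}
Taking the union: {(1981, Bo), (1989, Quin), (1993, Quin), (2009, Hal), (2010, Quin), (2013, Vic), (2014, Quin), (2015, Fay), (2018, Quin)}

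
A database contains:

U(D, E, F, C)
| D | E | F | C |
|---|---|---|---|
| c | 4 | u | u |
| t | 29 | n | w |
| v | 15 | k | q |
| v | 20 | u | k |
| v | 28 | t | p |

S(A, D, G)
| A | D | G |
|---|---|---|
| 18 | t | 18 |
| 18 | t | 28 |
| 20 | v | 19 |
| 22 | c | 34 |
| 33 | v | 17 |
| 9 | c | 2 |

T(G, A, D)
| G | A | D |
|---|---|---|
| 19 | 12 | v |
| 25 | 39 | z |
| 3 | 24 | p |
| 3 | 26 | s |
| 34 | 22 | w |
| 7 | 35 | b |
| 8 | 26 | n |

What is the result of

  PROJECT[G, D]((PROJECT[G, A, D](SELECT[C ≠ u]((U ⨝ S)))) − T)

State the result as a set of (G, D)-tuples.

{(17, v), (18, t), (19, v), (28, t)}

Joining U and S on D yields {(c, 4, u, u, 22, 34), (c, 4, u, u, 9, 2), (t, 29, n, w, 18, 18), (t, 29, n, w, 18, 28), (v, 15, k, q, 20, 19), (v, 15, k, q, 33, 17), (v, 20, u, k, 20, 19), (v, 20, u, k, 33, 17), (v, 28, t, p, 20, 19), (v, 28, t, p, 33, 17)}.
Selection C ≠ u: {(t, 29, n, w, 18, 18), (t, 29, n, w, 18, 28), (v, 15, k, q, 20, 19), (v, 15, k, q, 33, 17), (v, 20, u, k, 20, 19), (v, 20, u, k, 33, 17), (v, 28, t, p, 20, 19), (v, 28, t, p, 33, 17)}
π_{G, A, D} gives {(17, 33, v), (18, 18, t), (19, 20, v), (28, 18, t)} (4 duplicate(s) eliminated).
Difference: {(17, 33, v), (18, 18, t), (19, 20, v), (28, 18, t)} with {(19, 12, v), (25, 39, z), (3, 24, p), (3, 26, s), (34, 22, w), (7, 35, b), (8, 26, n)} → {(17, 33, v), (18, 18, t), (19, 20, v), (28, 18, t)}
π_{G, D} gives {(17, v), (18, t), (19, v), (28, t)}.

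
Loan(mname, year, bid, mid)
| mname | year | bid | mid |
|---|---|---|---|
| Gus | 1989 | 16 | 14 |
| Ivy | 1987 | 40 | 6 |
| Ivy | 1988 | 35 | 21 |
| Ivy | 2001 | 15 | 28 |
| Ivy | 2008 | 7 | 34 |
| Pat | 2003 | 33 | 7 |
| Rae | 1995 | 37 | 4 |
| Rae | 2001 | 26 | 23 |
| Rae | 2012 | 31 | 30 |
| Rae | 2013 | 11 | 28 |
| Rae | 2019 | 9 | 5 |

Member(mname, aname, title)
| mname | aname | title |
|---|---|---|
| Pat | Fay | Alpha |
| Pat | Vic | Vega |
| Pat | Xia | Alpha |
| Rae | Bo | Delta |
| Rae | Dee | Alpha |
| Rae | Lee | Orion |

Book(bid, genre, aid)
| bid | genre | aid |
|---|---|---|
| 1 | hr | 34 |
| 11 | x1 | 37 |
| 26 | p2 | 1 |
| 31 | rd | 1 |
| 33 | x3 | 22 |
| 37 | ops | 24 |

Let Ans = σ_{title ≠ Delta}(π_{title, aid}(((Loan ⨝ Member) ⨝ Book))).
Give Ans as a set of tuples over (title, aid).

Loan ⋈ Member (natural join on mname): {(Pat, 2003, 33, 7, Fay, Alpha), (Pat, 2003, 33, 7, Vic, Vega), (Pat, 2003, 33, 7, Xia, Alpha), (Rae, 1995, 37, 4, Bo, Delta), (Rae, 1995, 37, 4, Dee, Alpha), (Rae, 1995, 37, 4, Lee, Orion), (Rae, 2001, 26, 23, Bo, Delta), (Rae, 2001, 26, 23, Dee, Alpha), (Rae, 2001, 26, 23, Lee, Orion), (Rae, 2012, 31, 30, Bo, Delta), (Rae, 2012, 31, 30, Dee, Alpha), (Rae, 2012, 31, 30, Lee, Orion), (Rae, 2013, 11, 28, Bo, Delta), (Rae, 2013, 11, 28, Dee, Alpha), (Rae, 2013, 11, 28, Lee, Orion), (Rae, 2019, 9, 5, Bo, Delta), (Rae, 2019, 9, 5, Dee, Alpha), (Rae, 2019, 9, 5, Lee, Orion)}
(Loan ⨝ Member) ⋈ Book (natural join on bid): {(Pat, 2003, 33, 7, Fay, Alpha, x3, 22), (Pat, 2003, 33, 7, Vic, Vega, x3, 22), (Pat, 2003, 33, 7, Xia, Alpha, x3, 22), (Rae, 1995, 37, 4, Bo, Delta, ops, 24), (Rae, 1995, 37, 4, Dee, Alpha, ops, 24), (Rae, 1995, 37, 4, Lee, Orion, ops, 24), (Rae, 2001, 26, 23, Bo, Delta, p2, 1), (Rae, 2001, 26, 23, Dee, Alpha, p2, 1), (Rae, 2001, 26, 23, Lee, Orion, p2, 1), (Rae, 2012, 31, 30, Bo, Delta, rd, 1), (Rae, 2012, 31, 30, Dee, Alpha, rd, 1), (Rae, 2012, 31, 30, Lee, Orion, rd, 1), (Rae, 2013, 11, 28, Bo, Delta, x1, 37), (Rae, 2013, 11, 28, Dee, Alpha, x1, 37), (Rae, 2013, 11, 28, Lee, Orion, x1, 37)}
Keep only column(s) title, aid (4 duplicate(s) eliminated): {(Alpha, 1), (Alpha, 22), (Alpha, 24), (Alpha, 37), (Delta, 1), (Delta, 24), (Delta, 37), (Orion, 1), (Orion, 24), (Orion, 37), (Vega, 22)}
σ[title ≠ Delta]: keep tuples satisfying title ≠ Delta → {(Alpha, 1), (Alpha, 22), (Alpha, 24), (Alpha, 37), (Orion, 1), (Orion, 24), (Orion, 37), (Vega, 22)}

{(Alpha, 1), (Alpha, 22), (Alpha, 24), (Alpha, 37), (Orion, 1), (Orion, 24), (Orion, 37), (Vega, 22)}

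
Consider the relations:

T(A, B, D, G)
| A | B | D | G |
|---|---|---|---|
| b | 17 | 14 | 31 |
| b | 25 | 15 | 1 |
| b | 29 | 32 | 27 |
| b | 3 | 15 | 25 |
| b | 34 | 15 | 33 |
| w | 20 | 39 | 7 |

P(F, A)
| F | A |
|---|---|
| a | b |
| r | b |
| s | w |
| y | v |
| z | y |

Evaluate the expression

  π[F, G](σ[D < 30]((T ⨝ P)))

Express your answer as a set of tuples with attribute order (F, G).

T ⋈ P (natural join on A): {(b, 17, 14, 31, a), (b, 17, 14, 31, r), (b, 25, 15, 1, a), (b, 25, 15, 1, r), (b, 29, 32, 27, a), (b, 29, 32, 27, r), (b, 3, 15, 25, a), (b, 3, 15, 25, r), (b, 34, 15, 33, a), (b, 34, 15, 33, r), (w, 20, 39, 7, s)}
Filtering on D < 30 leaves {(b, 17, 14, 31, a), (b, 17, 14, 31, r), (b, 25, 15, 1, a), (b, 25, 15, 1, r), (b, 3, 15, 25, a), (b, 3, 15, 25, r), (b, 34, 15, 33, a), (b, 34, 15, 33, r)}.
π_{F, G} gives {(a, 1), (a, 25), (a, 31), (a, 33), (r, 1), (r, 25), (r, 31), (r, 33)}.

{(a, 1), (a, 25), (a, 31), (a, 33), (r, 1), (r, 25), (r, 31), (r, 33)}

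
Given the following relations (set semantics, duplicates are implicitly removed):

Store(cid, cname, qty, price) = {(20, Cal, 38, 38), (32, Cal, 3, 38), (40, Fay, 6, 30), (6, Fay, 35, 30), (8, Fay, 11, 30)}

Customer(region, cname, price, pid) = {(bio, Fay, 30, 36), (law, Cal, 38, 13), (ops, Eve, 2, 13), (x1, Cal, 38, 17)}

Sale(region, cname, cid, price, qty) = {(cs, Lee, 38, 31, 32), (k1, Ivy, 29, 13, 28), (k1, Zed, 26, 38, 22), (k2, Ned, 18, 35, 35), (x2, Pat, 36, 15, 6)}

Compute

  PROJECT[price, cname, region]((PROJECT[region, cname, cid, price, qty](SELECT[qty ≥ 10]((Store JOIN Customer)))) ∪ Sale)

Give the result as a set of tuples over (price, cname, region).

{(13, Ivy, k1), (15, Pat, x2), (30, Fay, bio), (31, Lee, cs), (35, Ned, k2), (38, Cal, law), (38, Cal, x1), (38, Zed, k1)}

Joining Store and Customer on cname, price yields {(20, Cal, 38, 38, law, 13), (20, Cal, 38, 38, x1, 17), (32, Cal, 3, 38, law, 13), (32, Cal, 3, 38, x1, 17), (40, Fay, 6, 30, bio, 36), (6, Fay, 35, 30, bio, 36), (8, Fay, 11, 30, bio, 36)}.
Filtering on qty ≥ 10 leaves {(20, Cal, 38, 38, law, 13), (20, Cal, 38, 38, x1, 17), (6, Fay, 35, 30, bio, 36), (8, Fay, 11, 30, bio, 36)}.
Projecting to region, cname, cid, price, qty: {(bio, Fay, 6, 30, 35), (bio, Fay, 8, 30, 11), (law, Cal, 20, 38, 38), (x1, Cal, 20, 38, 38)}
Union: {(bio, Fay, 6, 30, 35), (bio, Fay, 8, 30, 11), (law, Cal, 20, 38, 38), (x1, Cal, 20, 38, 38)} with {(cs, Lee, 38, 31, 32), (k1, Ivy, 29, 13, 28), (k1, Zed, 26, 38, 22), (k2, Ned, 18, 35, 35), (x2, Pat, 36, 15, 6)} → {(bio, Fay, 6, 30, 35), (bio, Fay, 8, 30, 11), (cs, Lee, 38, 31, 32), (k1, Ivy, 29, 13, 28), (k1, Zed, 26, 38, 22), (k2, Ned, 18, 35, 35), (law, Cal, 20, 38, 38), (x1, Cal, 20, 38, 38), (x2, Pat, 36, 15, 6)}
Projecting to price, cname, region (1 duplicate(s) eliminated): {(13, Ivy, k1), (15, Pat, x2), (30, Fay, bio), (31, Lee, cs), (35, Ned, k2), (38, Cal, law), (38, Cal, x1), (38, Zed, k1)}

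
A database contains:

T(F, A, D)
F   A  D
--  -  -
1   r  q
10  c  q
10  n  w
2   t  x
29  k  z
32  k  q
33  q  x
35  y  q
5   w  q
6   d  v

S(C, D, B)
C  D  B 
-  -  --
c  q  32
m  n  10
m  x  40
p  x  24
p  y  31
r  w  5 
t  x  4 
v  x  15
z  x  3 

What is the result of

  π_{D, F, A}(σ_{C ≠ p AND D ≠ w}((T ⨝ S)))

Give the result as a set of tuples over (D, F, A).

Natural join on D: {(1, r, q, c, 32), (10, c, q, c, 32), (10, n, w, r, 5), (2, t, x, m, 40), (2, t, x, p, 24), (2, t, x, t, 4), (2, t, x, v, 15), (2, t, x, z, 3), (32, k, q, c, 32), (33, q, x, m, 40), (33, q, x, p, 24), (33, q, x, t, 4), (33, q, x, v, 15), (33, q, x, z, 3), (35, y, q, c, 32), (5, w, q, c, 32)}
Filtering on C ≠ p AND D ≠ w leaves {(1, r, q, c, 32), (10, c, q, c, 32), (2, t, x, m, 40), (2, t, x, t, 4), (2, t, x, v, 15), (2, t, x, z, 3), (32, k, q, c, 32), (33, q, x, m, 40), (33, q, x, t, 4), (33, q, x, v, 15), (33, q, x, z, 3), (35, y, q, c, 32), (5, w, q, c, 32)}.
π[D, F, A]: project onto (D, F, A) (6 duplicate(s) eliminated) → {(q, 1, r), (q, 10, c), (q, 32, k), (q, 35, y), (q, 5, w), (x, 2, t), (x, 33, q)}

{(q, 1, r), (q, 10, c), (q, 32, k), (q, 35, y), (q, 5, w), (x, 2, t), (x, 33, q)}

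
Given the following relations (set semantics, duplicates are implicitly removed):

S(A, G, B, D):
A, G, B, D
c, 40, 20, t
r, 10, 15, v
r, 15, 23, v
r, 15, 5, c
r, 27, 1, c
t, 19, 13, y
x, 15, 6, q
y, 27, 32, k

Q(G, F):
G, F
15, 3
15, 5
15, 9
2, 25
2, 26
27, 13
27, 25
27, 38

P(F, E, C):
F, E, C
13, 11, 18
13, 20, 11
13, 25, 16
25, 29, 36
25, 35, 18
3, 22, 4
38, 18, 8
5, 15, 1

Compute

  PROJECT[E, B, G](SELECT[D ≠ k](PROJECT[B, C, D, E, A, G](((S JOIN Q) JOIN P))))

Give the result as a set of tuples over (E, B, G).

{(11, 1, 27), (15, 23, 15), (15, 5, 15), (15, 6, 15), (18, 1, 27), (20, 1, 27), (22, 23, 15), (22, 5, 15), (22, 6, 15), (25, 1, 27), (29, 1, 27), (35, 1, 27)}

Natural join on G: {(r, 15, 23, v, 3), (r, 15, 23, v, 5), (r, 15, 23, v, 9), (r, 15, 5, c, 3), (r, 15, 5, c, 5), (r, 15, 5, c, 9), (r, 27, 1, c, 13), (r, 27, 1, c, 25), (r, 27, 1, c, 38), (x, 15, 6, q, 3), (x, 15, 6, q, 5), (x, 15, 6, q, 9), (y, 27, 32, k, 13), (y, 27, 32, k, 25), (y, 27, 32, k, 38)}
Natural join on F: {(r, 15, 23, v, 3, 22, 4), (r, 15, 23, v, 5, 15, 1), (r, 15, 5, c, 3, 22, 4), (r, 15, 5, c, 5, 15, 1), (r, 27, 1, c, 13, 11, 18), (r, 27, 1, c, 13, 20, 11), (r, 27, 1, c, 13, 25, 16), (r, 27, 1, c, 25, 29, 36), (r, 27, 1, c, 25, 35, 18), (r, 27, 1, c, 38, 18, 8), (x, 15, 6, q, 3, 22, 4), (x, 15, 6, q, 5, 15, 1), (y, 27, 32, k, 13, 11, 18), (y, 27, 32, k, 13, 20, 11), (y, 27, 32, k, 13, 25, 16), (y, 27, 32, k, 25, 29, 36), (y, 27, 32, k, 25, 35, 18), (y, 27, 32, k, 38, 18, 8)}
Projecting to B, C, D, E, A, G: {(1, 11, c, 20, r, 27), (1, 16, c, 25, r, 27), (1, 18, c, 11, r, 27), (1, 18, c, 35, r, 27), (1, 36, c, 29, r, 27), (1, 8, c, 18, r, 27), (23, 1, v, 15, r, 15), (23, 4, v, 22, r, 15), (32, 11, k, 20, y, 27), (32, 16, k, 25, y, 27), (32, 18, k, 11, y, 27), (32, 18, k, 35, y, 27), (32, 36, k, 29, y, 27), (32, 8, k, 18, y, 27), (5, 1, c, 15, r, 15), (5, 4, c, 22, r, 15), (6, 1, q, 15, x, 15), (6, 4, q, 22, x, 15)}
Apply σ_{D ≠ k}; surviving tuples: {(1, 11, c, 20, r, 27), (1, 16, c, 25, r, 27), (1, 18, c, 11, r, 27), (1, 18, c, 35, r, 27), (1, 36, c, 29, r, 27), (1, 8, c, 18, r, 27), (23, 1, v, 15, r, 15), (23, 4, v, 22, r, 15), (5, 1, c, 15, r, 15), (5, 4, c, 22, r, 15), (6, 1, q, 15, x, 15), (6, 4, q, 22, x, 15)}
Projecting to E, B, G: {(11, 1, 27), (15, 23, 15), (15, 5, 15), (15, 6, 15), (18, 1, 27), (20, 1, 27), (22, 23, 15), (22, 5, 15), (22, 6, 15), (25, 1, 27), (29, 1, 27), (35, 1, 27)}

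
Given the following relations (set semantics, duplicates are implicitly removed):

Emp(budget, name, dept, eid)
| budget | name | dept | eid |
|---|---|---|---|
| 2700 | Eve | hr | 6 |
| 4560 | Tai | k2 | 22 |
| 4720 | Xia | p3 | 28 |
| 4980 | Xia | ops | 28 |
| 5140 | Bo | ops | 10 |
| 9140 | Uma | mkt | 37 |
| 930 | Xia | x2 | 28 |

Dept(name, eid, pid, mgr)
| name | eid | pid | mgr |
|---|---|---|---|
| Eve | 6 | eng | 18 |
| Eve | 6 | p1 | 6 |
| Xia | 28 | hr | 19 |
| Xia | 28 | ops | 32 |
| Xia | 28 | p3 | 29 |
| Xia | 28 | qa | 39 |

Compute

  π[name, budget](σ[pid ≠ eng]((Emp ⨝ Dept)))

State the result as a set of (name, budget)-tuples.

Joining Emp and Dept on name, eid yields {(2700, Eve, hr, 6, eng, 18), (2700, Eve, hr, 6, p1, 6), (4720, Xia, p3, 28, hr, 19), (4720, Xia, p3, 28, ops, 32), (4720, Xia, p3, 28, p3, 29), (4720, Xia, p3, 28, qa, 39), (4980, Xia, ops, 28, hr, 19), (4980, Xia, ops, 28, ops, 32), (4980, Xia, ops, 28, p3, 29), (4980, Xia, ops, 28, qa, 39), (930, Xia, x2, 28, hr, 19), (930, Xia, x2, 28, ops, 32), (930, Xia, x2, 28, p3, 29), (930, Xia, x2, 28, qa, 39)}.
Filtering on pid ≠ eng leaves {(2700, Eve, hr, 6, p1, 6), (4720, Xia, p3, 28, hr, 19), (4720, Xia, p3, 28, ops, 32), (4720, Xia, p3, 28, p3, 29), (4720, Xia, p3, 28, qa, 39), (4980, Xia, ops, 28, hr, 19), (4980, Xia, ops, 28, ops, 32), (4980, Xia, ops, 28, p3, 29), (4980, Xia, ops, 28, qa, 39), (930, Xia, x2, 28, hr, 19), (930, Xia, x2, 28, ops, 32), (930, Xia, x2, 28, p3, 29), (930, Xia, x2, 28, qa, 39)}.
Projecting to name, budget (9 duplicate(s) eliminated): {(Eve, 2700), (Xia, 4720), (Xia, 4980), (Xia, 930)}

{(Eve, 2700), (Xia, 4720), (Xia, 4980), (Xia, 930)}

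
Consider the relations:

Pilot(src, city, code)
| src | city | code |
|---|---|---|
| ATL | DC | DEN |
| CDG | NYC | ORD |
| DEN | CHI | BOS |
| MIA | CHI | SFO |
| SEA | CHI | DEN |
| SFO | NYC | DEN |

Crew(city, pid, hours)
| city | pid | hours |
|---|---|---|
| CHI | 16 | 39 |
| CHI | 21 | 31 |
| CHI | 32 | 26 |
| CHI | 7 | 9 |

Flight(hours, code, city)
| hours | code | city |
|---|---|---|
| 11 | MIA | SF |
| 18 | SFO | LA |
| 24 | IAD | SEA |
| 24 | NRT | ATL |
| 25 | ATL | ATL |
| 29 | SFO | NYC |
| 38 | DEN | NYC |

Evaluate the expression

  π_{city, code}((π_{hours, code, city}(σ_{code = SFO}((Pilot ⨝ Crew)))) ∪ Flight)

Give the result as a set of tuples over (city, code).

Pilot ⋈ Crew (natural join on city): {(DEN, CHI, BOS, 16, 39), (DEN, CHI, BOS, 21, 31), (DEN, CHI, BOS, 32, 26), (DEN, CHI, BOS, 7, 9), (MIA, CHI, SFO, 16, 39), (MIA, CHI, SFO, 21, 31), (MIA, CHI, SFO, 32, 26), (MIA, CHI, SFO, 7, 9), (SEA, CHI, DEN, 16, 39), (SEA, CHI, DEN, 21, 31), (SEA, CHI, DEN, 32, 26), (SEA, CHI, DEN, 7, 9)}
Selection code = SFO: {(MIA, CHI, SFO, 16, 39), (MIA, CHI, SFO, 21, 31), (MIA, CHI, SFO, 32, 26), (MIA, CHI, SFO, 7, 9)}
π[hours, code, city]: project onto (hours, code, city) → {(26, SFO, CHI), (31, SFO, CHI), (39, SFO, CHI), (9, SFO, CHI)}
Taking the union: {(11, MIA, SF), (18, SFO, LA), (24, IAD, SEA), (24, NRT, ATL), (25, ATL, ATL), (26, SFO, CHI), (29, SFO, NYC), (31, SFO, CHI), (38, DEN, NYC), (39, SFO, CHI), (9, SFO, CHI)}
π[city, code]: project onto (city, code) (3 duplicate(s) eliminated) → {(ATL, ATL), (ATL, NRT), (CHI, SFO), (LA, SFO), (NYC, DEN), (NYC, SFO), (SEA, IAD), (SF, MIA)}

{(ATL, ATL), (ATL, NRT), (CHI, SFO), (LA, SFO), (NYC, DEN), (NYC, SFO), (SEA, IAD), (SF, MIA)}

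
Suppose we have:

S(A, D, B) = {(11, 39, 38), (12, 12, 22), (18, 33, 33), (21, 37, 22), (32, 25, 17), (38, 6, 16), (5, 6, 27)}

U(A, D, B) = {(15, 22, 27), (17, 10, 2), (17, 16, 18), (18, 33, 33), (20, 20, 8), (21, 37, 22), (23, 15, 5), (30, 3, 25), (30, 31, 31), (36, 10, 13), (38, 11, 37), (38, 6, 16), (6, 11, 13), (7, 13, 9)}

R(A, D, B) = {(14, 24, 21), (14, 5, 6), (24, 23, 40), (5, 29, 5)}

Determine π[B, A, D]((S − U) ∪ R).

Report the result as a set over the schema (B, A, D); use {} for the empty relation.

Set difference of the two operands is {(11, 39, 38), (12, 12, 22), (32, 25, 17), (5, 6, 27)}.
Set union of the two operands is {(11, 39, 38), (12, 12, 22), (14, 24, 21), (14, 5, 6), (24, 23, 40), (32, 25, 17), (5, 29, 5), (5, 6, 27)}.
Projecting to B, A, D: {(17, 32, 25), (21, 14, 24), (22, 12, 12), (27, 5, 6), (38, 11, 39), (40, 24, 23), (5, 5, 29), (6, 14, 5)}

{(17, 32, 25), (21, 14, 24), (22, 12, 12), (27, 5, 6), (38, 11, 39), (40, 24, 23), (5, 5, 29), (6, 14, 5)}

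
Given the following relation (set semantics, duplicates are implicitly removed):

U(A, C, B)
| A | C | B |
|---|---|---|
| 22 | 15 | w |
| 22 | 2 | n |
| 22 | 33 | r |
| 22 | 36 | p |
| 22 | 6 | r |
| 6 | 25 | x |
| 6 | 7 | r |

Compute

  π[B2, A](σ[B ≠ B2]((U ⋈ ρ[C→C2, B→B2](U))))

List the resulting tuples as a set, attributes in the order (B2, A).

ρ[C→C2, B→B2]: schema becomes (A, C2, B2); tuples unchanged.
Joining U and ρ[C→C2, B→B2](U) on A yields {(22, 15, w, 15, w), (22, 15, w, 2, n), (22, 15, w, 33, r), (22, 15, w, 36, p), (22, 15, w, 6, r), (22, 2, n, 15, w), (22, 2, n, 2, n), (22, 2, n, 33, r), (22, 2, n, 36, p), (22, 2, n, 6, r), (22, 33, r, 15, w), (22, 33, r, 2, n), (22, 33, r, 33, r), (22, 33, r, 36, p), (22, 33, r, 6, r), (22, 36, p, 15, w), (22, 36, p, 2, n), (22, 36, p, 33, r), (22, 36, p, 36, p), (22, 36, p, 6, r), (22, 6, r, 15, w), (22, 6, r, 2, n), (22, 6, r, 33, r), (22, 6, r, 36, p), (22, 6, r, 6, r), (6, 25, x, 25, x), (6, 25, x, 7, r), (6, 7, r, 25, x), (6, 7, r, 7, r)}.
Apply σ_{B ≠ B2}; surviving tuples: {(22, 15, w, 2, n), (22, 15, w, 33, r), (22, 15, w, 36, p), (22, 15, w, 6, r), (22, 2, n, 15, w), (22, 2, n, 33, r), (22, 2, n, 36, p), (22, 2, n, 6, r), (22, 33, r, 15, w), (22, 33, r, 2, n), (22, 33, r, 36, p), (22, 36, p, 15, w), (22, 36, p, 2, n), (22, 36, p, 33, r), (22, 36, p, 6, r), (22, 6, r, 15, w), (22, 6, r, 2, n), (22, 6, r, 36, p), (6, 25, x, 7, r), (6, 7, r, 25, x)}
π_{B2, A} gives {(n, 22), (p, 22), (r, 22), (r, 6), (w, 22), (x, 6)} (14 duplicate(s) eliminated).

{(n, 22), (p, 22), (r, 22), (r, 6), (w, 22), (x, 6)}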